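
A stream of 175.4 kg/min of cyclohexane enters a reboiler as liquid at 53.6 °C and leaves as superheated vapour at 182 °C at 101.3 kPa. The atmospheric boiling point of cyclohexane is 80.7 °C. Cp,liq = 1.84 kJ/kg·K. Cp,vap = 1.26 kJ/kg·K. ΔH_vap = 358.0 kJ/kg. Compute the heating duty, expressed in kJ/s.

liquid 53.6→80.7 °C: 49.864 kJ/kg
vaporisation at 80.7 °C: 358 kJ/kg
vapour 80.7→182 °C: 127.64 kJ/kg
Δh = 49.864 + 358 + 127.64 = 535.5 kJ/kg
Q = ṁ·Δh = 175.4 kg/min × 535.5 kJ/kg = 93927 kJ/min
|Q| = 1565.5 kW

Q = 1570 kJ/s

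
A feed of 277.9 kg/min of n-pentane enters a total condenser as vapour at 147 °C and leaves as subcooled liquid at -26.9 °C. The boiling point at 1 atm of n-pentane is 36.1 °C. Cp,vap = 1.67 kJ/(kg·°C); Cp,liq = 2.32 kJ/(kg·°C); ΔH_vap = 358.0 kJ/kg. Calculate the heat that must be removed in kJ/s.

vapour 147→36.1 °C: -185.2 kJ/kg
condensation at 36.1 °C: -358 kJ/kg
liquid 36.1→-26.9 °C: -146.16 kJ/kg
Δh = -185.2 + -358 + -146.16 = -689.36 kJ/kg
Q = ṁ·Δh = 277.9 kg/min × -689.36 kJ/kg = -191570 kJ/min
|Q| = 3192.9 kW

Q_c = 3190 kJ/s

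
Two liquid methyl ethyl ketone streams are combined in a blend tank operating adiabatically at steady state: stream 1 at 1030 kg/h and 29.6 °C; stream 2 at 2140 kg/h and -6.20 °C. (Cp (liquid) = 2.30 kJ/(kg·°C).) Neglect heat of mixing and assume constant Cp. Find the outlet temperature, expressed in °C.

Adiabatic, steady state ⇒ Σ ṁᵢCp,ᵢ(T_out − Tᵢ) = 0
T_out = Σ ṁᵢCp,ᵢTᵢ / Σ ṁᵢCp,ᵢ
      = 39606 / 7291 = 5.4322 °C

T_out = 5.43 °C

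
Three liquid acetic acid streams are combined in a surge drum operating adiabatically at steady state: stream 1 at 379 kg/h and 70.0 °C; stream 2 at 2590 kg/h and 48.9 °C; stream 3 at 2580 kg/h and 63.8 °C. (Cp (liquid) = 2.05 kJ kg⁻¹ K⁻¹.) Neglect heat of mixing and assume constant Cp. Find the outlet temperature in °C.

T_out = 57.3 °C

Energy balance with Q = 0: Σ ṁᵢCp,ᵢ(T_out − Tᵢ) = 0
T_out = Σ ṁᵢCp,ᵢTᵢ / Σ ṁᵢCp,ᵢ
      = 651460 / 11375 = 57.269 °C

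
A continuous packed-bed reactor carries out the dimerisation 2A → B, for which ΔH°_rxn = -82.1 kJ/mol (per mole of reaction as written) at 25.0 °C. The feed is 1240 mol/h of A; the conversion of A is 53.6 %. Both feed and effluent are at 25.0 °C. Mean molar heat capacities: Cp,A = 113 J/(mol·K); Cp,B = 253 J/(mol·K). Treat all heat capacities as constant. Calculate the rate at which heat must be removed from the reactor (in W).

Q_out = 7580 W

Extent of reaction ξ = 0.536 × 1240 / 2 = 332.32 mol/h
Reaction term: ξ·ΔH°_rxn = 332.32 × -82.1 = -27283 kJ/h
Q = ΔH = -27283 kJ/h = -7.5787 kW
Heat removed = 7578.7 W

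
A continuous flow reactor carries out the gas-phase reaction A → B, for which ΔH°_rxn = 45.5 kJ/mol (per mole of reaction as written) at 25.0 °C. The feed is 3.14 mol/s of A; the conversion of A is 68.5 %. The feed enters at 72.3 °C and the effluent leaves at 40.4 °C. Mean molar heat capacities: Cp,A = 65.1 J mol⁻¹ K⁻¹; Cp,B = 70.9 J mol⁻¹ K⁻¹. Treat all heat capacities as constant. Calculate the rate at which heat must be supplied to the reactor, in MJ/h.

Extent of reaction ξ = 0.685 × 3.14 = 2.1509 mol/s
Reaction term: ξ·ΔH°_rxn = 2.1509 × 45.5 = 97.866 kJ/s
Sensible, feed 72.3→25 °C: -9.6688 kJ/s
Outlet flows (mol/s): A 0.9891, B 2.1509
Sensible, products 25→40.4 °C: 3.3401 kJ/s
Q = ΔH = 91.537 kJ/s = 91.537 kW
Heat supplied = 329.53 MJ/h

Q_in = 330 MJ/h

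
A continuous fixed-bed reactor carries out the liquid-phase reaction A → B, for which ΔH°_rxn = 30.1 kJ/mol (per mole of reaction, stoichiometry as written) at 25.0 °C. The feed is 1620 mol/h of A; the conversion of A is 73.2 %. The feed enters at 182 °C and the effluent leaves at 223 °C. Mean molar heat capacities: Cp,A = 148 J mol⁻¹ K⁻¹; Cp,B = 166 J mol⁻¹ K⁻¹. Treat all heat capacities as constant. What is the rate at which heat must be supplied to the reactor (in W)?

Q_in = 13800 W

Extent of reaction ξ = 0.732 × 1620 = 1185.8 mol/h
Reaction term: ξ·ΔH°_rxn = 1185.8 × 30.1 = 35694 kJ/h
Sensible, feed 182→25 °C: -37642 kJ/h
Outlet flows (mol/h): A 434.16, B 1185.8
Sensible, products 25→223 °C: 51699 kJ/h
Q = ΔH = 49750 kJ/h = 13.82 kW
Heat supplied = 13820 W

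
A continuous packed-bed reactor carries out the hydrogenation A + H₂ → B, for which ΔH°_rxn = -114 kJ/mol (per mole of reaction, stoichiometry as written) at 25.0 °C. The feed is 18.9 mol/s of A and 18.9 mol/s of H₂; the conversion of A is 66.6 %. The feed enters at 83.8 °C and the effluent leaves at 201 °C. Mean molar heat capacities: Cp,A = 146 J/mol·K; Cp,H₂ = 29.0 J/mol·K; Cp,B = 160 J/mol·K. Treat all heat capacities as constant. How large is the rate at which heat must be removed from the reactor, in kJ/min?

Q_out = 64800 kJ/min

Extent of reaction ξ = 0.666 × 18.9 = 12.587 mol/s
Reaction term: ξ·ΔH°_rxn = 12.587 × -114 = -1435 kJ/s
Sensible, feed 83.8→25 °C: -194.48 kJ/s
Outlet flows (mol/s): A 6.3126, H₂ 6.3126, B 12.587
Sensible, products 25→201 °C: 548.89 kJ/s
Q = ΔH = -1080.6 kJ/s = -1080.6 kW
Heat removed = 64833 kJ/min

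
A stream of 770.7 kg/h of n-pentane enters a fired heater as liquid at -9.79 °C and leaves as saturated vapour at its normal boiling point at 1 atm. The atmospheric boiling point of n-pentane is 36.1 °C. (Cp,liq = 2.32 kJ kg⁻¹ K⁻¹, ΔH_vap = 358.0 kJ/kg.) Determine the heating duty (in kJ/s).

Q = 99.4 kJ/s

liquid -9.79→36.1 °C: 106.46 kJ/kg
vaporisation at 36.1 °C: 358 kJ/kg
Δh = 106.46 + 358 = 464.46 kJ/kg
Q = ṁ·Δh = 770.7 kg/h × 464.46 kJ/kg = 357960 kJ/h
|Q| = 99.434 kW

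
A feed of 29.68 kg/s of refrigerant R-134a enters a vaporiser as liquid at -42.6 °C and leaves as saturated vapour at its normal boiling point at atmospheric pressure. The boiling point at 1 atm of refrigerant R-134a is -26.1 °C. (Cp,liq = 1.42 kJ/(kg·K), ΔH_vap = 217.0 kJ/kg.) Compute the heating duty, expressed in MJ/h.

Q = 25700 MJ/h

liquid -42.6→-26.1 °C: 23.43 kJ/kg
vaporisation at -26.1 °C: 217 kJ/kg
Δh = 23.43 + 217 = 240.43 kJ/kg
Q = ṁ·Δh = 29.68 kg/s × 240.43 kJ/kg = 7136 kJ/s
|Q| = 7136 kW = 25689 MJ/h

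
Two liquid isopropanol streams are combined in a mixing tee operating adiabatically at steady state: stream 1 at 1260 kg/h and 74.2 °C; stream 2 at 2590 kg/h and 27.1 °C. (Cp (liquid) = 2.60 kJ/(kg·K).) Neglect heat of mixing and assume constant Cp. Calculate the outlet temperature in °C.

No heat crosses the boundary, so H_out = H_in.
Σ ṁᵢCp,ᵢTᵢ = 1260×2.60×74.2 + 2590×2.60×27.1 = 425570
Σ ṁᵢCp,ᵢ = 1260×2.60 + 2590×2.60 = 10010
T_out = 425570 / 10010 = 42.515 °C

T_out = 42.5 °C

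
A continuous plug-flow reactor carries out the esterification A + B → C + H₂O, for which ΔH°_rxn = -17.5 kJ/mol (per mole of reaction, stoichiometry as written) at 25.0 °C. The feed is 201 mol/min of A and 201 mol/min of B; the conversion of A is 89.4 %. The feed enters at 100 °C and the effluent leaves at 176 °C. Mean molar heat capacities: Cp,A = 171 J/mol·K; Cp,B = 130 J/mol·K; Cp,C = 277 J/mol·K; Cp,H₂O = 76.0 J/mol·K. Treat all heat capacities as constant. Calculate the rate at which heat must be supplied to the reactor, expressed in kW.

Q_in = 47.7 kW

Extent of reaction ξ = 0.894 × 201 = 179.69 mol/min
Reaction term: ξ·ΔH°_rxn = 179.69 × -17.5 = -3144.6 kJ/min
Sensible, feed 100→25 °C: -4537.6 kJ/min
Outlet flows (mol/min): A 21.306, B 21.306, C 179.69, H₂O 179.69
Sensible, products 25→176 °C: 10547 kJ/min
Q = ΔH = 2864.4 kJ/min = 47.74 kW
Heat supplied = 47.74 kW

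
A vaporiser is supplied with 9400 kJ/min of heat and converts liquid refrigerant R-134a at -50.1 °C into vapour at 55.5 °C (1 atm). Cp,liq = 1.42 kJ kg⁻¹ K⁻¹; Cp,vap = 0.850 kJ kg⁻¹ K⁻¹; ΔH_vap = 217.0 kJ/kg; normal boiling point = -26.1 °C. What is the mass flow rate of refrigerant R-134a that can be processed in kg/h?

ṁ = 1760 kg/h

Δh = 1.42×(-26.1−-50.1) + 217.0 + 0.850×(55.5−-26.1) = 320.44 kJ/kg
Q = 9400 kJ/min = 156.67 kJ/s = 564000 kJ/h
ṁ = Q/Δh = 564000 / 320.44 = 1760.1 kg/h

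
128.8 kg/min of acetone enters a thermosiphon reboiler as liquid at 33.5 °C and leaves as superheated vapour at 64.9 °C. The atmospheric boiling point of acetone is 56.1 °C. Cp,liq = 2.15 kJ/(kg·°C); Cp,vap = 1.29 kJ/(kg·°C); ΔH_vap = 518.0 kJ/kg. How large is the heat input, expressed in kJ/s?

Q = 1240 kJ/s

liquid 33.5→56.1 °C: 48.59 kJ/kg
vaporisation at 56.1 °C: 518 kJ/kg
vapour 56.1→64.9 °C: 11.352 kJ/kg
Δh = 48.59 + 518 + 11.352 = 577.94 kJ/kg
Q = ṁ·Δh = 128.8 kg/min × 577.94 kJ/kg = 74439 kJ/min
|Q| = 1240.6 kW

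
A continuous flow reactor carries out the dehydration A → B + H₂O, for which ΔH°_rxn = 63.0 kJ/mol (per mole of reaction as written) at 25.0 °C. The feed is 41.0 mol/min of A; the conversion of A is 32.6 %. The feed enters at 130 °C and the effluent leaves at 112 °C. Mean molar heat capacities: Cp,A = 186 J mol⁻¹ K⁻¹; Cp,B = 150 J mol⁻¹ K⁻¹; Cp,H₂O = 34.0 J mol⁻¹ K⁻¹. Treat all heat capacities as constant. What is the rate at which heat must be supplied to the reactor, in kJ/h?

Extent of reaction ξ = 0.326 × 41.0 = 13.366 mol/min
Reaction term: ξ·ΔH°_rxn = 13.366 × 63.0 = 842.06 kJ/min
Sensible, feed 130→25 °C: -800.73 kJ/min
Outlet flows (mol/min): A 27.634, B 13.366, H₂O 13.366
Sensible, products 25→112 °C: 661.14 kJ/min
Q = ΔH = 702.46 kJ/min = 11.708 kW
Heat supplied = 42148 kJ/h

Q_in = 42100 kJ/h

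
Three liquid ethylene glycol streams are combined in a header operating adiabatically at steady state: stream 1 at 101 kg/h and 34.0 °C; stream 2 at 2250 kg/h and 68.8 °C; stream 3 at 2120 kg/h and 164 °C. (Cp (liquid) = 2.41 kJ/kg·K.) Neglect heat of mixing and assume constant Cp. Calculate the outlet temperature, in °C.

Adiabatic, steady state ⇒ Σ ṁᵢCp,ᵢ(T_out − Tᵢ) = 0
T_out = Σ ṁᵢCp,ᵢTᵢ / Σ ṁᵢCp,ᵢ
      = 1.2193e+06 / 10775 = 113.15 °C

T_out = 113 °C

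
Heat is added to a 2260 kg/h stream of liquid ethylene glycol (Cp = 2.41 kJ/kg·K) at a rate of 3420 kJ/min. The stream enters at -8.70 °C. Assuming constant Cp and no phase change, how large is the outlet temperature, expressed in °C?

T_out = 29.0 °C

Q = 3420 kJ/min = 205200 kJ/h
ΔT = Q/(ṁ·Cp) = 205200/(2260×2.41) = 37.675 K
T_out = -8.70 + 37.675 = 28.975 °C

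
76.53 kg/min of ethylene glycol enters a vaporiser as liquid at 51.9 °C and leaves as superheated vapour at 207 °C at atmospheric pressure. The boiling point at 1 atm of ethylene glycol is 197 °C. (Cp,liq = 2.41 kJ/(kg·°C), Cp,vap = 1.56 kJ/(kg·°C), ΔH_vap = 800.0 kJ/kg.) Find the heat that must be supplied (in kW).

Q = 1490 kW

liquid 51.9→197 °C: 349.69 kJ/kg
vaporisation at 197 °C: 800 kJ/kg
vapour 197→207 °C: 15.6 kJ/kg
Δh = 349.69 + 800 + 15.6 = 1165.3 kJ/kg
Q = ṁ·Δh = 76.53 kg/min × 1165.3 kJ/kg = 89180 kJ/min
|Q| = 1486.3 kW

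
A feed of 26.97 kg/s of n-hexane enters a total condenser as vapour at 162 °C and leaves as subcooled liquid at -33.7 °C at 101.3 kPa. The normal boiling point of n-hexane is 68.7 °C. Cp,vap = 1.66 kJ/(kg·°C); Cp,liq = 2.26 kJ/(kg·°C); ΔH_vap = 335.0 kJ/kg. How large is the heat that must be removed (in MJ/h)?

Q_c = 70000 MJ/h

vapour 162→68.7 °C: -154.88 kJ/kg
condensation at 68.7 °C: -335 kJ/kg
liquid 68.7→-33.7 °C: -231.42 kJ/kg
Δh = -154.88 + -335 + -231.42 = -721.3 kJ/kg
Q = ṁ·Δh = 26.97 kg/s × -721.3 kJ/kg = -19454 kJ/s
|Q| = 19454 kW = 70033 MJ/h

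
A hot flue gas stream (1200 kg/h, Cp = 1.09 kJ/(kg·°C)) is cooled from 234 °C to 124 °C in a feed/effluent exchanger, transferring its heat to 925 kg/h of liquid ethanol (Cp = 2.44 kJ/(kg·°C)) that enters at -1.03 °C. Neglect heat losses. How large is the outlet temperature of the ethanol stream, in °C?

Heat released by hot stream: Q = 1200 × 1.09 × (234 − 124) = 143880 kJ/h
Energy balance on cold side (adiabatic exchanger): Q = ṁ_c·Cp_c·(T_c,out − T_c,in)
T_c,out = -1.03 + 143880/(925 × 2.44) = 62.718 °C

T_c,out = 62.7 °C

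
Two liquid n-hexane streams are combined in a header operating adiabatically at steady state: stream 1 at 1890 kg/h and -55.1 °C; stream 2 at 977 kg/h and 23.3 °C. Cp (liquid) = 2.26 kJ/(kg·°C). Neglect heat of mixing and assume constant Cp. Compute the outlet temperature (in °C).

Adiabatic, steady state ⇒ Σ ṁᵢCp,ᵢ(T_out − Tᵢ) = 0
Σ ṁᵢCp,ᵢTᵢ = 1890×2.26×-55.1 + 977×2.26×23.3 = -183910
Σ ṁᵢCp,ᵢ = 1890×2.26 + 977×2.26 = 6479.4
T_out = -183910 / 6479.4 = -28.383 °C

T_out = -28.4 °C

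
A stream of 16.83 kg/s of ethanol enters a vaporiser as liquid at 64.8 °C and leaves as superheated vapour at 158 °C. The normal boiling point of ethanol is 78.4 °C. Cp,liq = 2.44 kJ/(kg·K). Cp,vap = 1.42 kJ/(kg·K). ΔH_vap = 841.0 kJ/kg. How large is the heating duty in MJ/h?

liquid 64.8→78.4 °C: 33.184 kJ/kg
vaporisation at 78.4 °C: 841 kJ/kg
vapour 78.4→158 °C: 113.03 kJ/kg
Δh = 33.184 + 841 + 113.03 = 987.22 kJ/kg
Q = ṁ·Δh = 16.83 kg/s × 987.22 kJ/kg = 16615 kJ/s
|Q| = 16615 kW = 59813 MJ/h

Q = 59800 MJ/h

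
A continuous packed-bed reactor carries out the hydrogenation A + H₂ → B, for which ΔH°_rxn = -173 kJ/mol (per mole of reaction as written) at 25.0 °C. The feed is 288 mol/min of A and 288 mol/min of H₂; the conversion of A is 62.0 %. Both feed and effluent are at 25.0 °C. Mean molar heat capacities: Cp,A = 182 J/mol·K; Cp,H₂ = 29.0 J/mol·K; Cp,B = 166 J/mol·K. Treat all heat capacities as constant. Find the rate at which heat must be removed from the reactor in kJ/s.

Extent of reaction ξ = 0.620 × 288 = 178.56 mol/min
Reaction term: ξ·ΔH°_rxn = 178.56 × -173 = -30891 kJ/min
Q = ΔH = -30891 kJ/min = -514.85 kW
Heat removed = 514.85 kJ/s

Q_out = 515 kJ/s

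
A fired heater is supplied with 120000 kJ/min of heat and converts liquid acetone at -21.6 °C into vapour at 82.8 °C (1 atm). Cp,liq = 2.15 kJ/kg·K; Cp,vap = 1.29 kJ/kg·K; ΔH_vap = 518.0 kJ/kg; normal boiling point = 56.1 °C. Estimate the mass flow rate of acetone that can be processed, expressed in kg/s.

ṁ = 2.78 kg/s

Δh = 2.15×(56.1−-21.6) + 518.0 + 1.29×(82.8−56.1) = 719.5 kJ/kg
Q = 120000 kJ/min = 2000 kJ/s = 2000 kJ/s
ṁ = Q/Δh = 2000 / 719.5 = 2.7797 kg/s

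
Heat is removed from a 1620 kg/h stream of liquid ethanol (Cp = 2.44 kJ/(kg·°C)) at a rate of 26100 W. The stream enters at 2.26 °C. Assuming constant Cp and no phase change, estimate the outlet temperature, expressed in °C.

Q = 26100 W = 93960 kJ/h
ΔT = Q/(ṁ·Cp) = 93960/(1620×2.44) = 23.77 K
T_out = 2.26 − 23.77 = -21.51 °C

T_out = -21.5 °C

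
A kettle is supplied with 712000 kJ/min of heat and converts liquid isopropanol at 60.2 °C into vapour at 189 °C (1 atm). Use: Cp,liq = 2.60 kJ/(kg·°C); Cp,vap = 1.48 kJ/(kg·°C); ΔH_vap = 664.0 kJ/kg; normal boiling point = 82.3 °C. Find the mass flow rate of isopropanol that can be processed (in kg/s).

ṁ = 13.5 kg/s

Δh = 2.60×(82.3−60.2) + 664.0 + 1.48×(189−82.3) = 879.38 kJ/kg
Q = 712000 kJ/min = 11867 kJ/s = 11867 kJ/s
ṁ = Q/Δh = 11867 / 879.38 = 13.494 kg/s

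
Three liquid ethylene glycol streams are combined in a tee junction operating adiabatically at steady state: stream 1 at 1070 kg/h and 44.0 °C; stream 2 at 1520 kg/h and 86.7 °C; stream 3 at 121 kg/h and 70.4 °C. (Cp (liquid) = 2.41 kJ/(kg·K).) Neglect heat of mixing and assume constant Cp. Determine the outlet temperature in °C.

Energy balance with Q = 0: Σ ṁᵢCp,ᵢ(T_out − Tᵢ) = 0
Σ ṁᵢCp,ᵢTᵢ = 1070×2.41×44.0 + 1520×2.41×86.7 + 121×2.41×70.4 = 451590
Σ ṁᵢCp,ᵢ = 1070×2.41 + 1520×2.41 + 121×2.41 = 6533.5
T_out = 451590 / 6533.5 = 69.119 °C

T_out = 69.1 °C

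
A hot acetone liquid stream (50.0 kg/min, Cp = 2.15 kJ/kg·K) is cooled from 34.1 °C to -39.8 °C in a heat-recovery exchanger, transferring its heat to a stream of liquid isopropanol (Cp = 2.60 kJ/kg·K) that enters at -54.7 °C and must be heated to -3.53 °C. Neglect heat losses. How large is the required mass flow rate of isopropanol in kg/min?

ṁ_c = 59.7 kg/min

Heat released by hot stream: Q = 50.0 × 2.15 × (34.1 − -39.8) = 7944.3 kJ/min
Energy balance on cold side (adiabatic exchanger): Q = ṁ_c·Cp_c·(T_c,out − T_c,in)
ṁ_c = 7944.3 / [2.60 × (-3.53 − -54.7)] = 59.712 kg/min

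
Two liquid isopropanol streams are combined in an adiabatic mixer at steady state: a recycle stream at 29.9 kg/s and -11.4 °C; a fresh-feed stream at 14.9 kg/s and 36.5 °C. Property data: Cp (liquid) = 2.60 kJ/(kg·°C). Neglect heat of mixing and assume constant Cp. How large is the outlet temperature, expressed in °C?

T_out = 4.53 °C

Adiabatic, steady state ⇒ Σ ṁᵢCp,ᵢ(T_out − Tᵢ) = 0
T_out = Σ ṁᵢCp,ᵢTᵢ / Σ ṁᵢCp,ᵢ
      = 527.77 / 116.48 = 4.531 °C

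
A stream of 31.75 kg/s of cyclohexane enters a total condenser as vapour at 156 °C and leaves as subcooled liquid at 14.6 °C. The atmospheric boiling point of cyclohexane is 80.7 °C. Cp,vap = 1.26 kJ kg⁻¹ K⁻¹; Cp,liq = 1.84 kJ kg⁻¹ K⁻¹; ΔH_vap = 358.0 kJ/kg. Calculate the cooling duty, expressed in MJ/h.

Q_c = 65700 MJ/h

vapour 156→80.7 °C: -94.878 kJ/kg
condensation at 80.7 °C: -358 kJ/kg
liquid 80.7→14.6 °C: -121.62 kJ/kg
Δh = -94.878 + -358 + -121.62 = -574.5 kJ/kg
Q = ṁ·Δh = 31.75 kg/s × -574.5 kJ/kg = -18240 kJ/s
|Q| = 18240 kW = 65666 MJ/h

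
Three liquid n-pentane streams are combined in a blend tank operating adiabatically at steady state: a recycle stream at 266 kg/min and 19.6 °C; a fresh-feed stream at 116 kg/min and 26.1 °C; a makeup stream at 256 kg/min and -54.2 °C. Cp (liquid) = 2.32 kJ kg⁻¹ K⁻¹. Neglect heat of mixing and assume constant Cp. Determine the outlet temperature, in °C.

Energy balance with Q = 0: Σ ṁᵢCp,ᵢ(T_out − Tᵢ) = 0
Σ ṁᵢCp,ᵢTᵢ = 266×2.32×19.6 + 116×2.32×26.1 + 256×2.32×-54.2 = -13071
Σ ṁᵢCp,ᵢ = 266×2.32 + 116×2.32 + 256×2.32 = 1480.2
T_out = -13071 / 1480.2 = -8.8307 °C

T_out = -8.83 °C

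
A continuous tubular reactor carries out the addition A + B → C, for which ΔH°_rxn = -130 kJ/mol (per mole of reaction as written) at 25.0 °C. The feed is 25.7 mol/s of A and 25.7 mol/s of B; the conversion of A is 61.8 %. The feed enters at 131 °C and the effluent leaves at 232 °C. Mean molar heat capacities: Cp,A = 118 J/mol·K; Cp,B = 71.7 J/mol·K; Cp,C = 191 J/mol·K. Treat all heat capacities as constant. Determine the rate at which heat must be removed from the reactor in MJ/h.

Q_out = 5650 MJ/h

Extent of reaction ξ = 0.618 × 25.7 = 15.883 mol/s
Reaction term: ξ·ΔH°_rxn = 15.883 × -130 = -2064.7 kJ/s
Sensible, feed 131→25 °C: -516.78 kJ/s
Outlet flows (mol/s): A 9.8174, B 9.8174, C 15.883
Sensible, products 25→232 °C: 1013.5 kJ/s
Q = ΔH = -1568.1 kJ/s = -1568.1 kW
Heat removed = 5645 MJ/h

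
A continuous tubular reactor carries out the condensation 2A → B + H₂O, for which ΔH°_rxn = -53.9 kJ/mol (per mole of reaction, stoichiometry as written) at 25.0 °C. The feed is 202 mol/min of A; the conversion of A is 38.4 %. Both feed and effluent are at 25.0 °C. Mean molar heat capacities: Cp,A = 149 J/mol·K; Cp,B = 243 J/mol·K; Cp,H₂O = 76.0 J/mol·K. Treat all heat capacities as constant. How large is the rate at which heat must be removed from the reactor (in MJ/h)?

Q_out = 125 MJ/h

Extent of reaction ξ = 0.384 × 202 / 2 = 38.784 mol/min
Reaction term: ξ·ΔH°_rxn = 38.784 × -53.9 = -2090.5 kJ/min
Q = ΔH = -2090.5 kJ/min = -34.841 kW
Heat removed = 125.43 MJ/h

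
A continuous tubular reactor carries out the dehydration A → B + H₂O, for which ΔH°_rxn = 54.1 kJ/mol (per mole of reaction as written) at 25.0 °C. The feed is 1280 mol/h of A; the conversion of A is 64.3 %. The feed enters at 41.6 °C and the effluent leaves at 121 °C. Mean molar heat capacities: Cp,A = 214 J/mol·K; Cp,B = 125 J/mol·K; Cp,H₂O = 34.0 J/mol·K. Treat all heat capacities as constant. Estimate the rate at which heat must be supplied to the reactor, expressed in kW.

Extent of reaction ξ = 0.643 × 1280 = 823.04 mol/h
Reaction term: ξ·ΔH°_rxn = 823.04 × 54.1 = 44526 kJ/h
Sensible, feed 41.6→25 °C: -4547.1 kJ/h
Outlet flows (mol/h): A 456.96, B 823.04, H₂O 823.04
Sensible, products 25→121 °C: 21951 kJ/h
Q = ΔH = 61930 kJ/h = 17.203 kW
Heat supplied = 17.203 kW

Q_in = 17.2 kW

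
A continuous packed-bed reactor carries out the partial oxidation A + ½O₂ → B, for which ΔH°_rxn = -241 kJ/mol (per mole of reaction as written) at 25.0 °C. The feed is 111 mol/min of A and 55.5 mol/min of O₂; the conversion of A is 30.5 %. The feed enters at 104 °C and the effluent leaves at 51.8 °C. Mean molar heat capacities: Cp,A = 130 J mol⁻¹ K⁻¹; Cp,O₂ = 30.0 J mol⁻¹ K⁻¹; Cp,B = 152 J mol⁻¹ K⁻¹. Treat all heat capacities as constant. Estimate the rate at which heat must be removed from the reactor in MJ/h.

Extent of reaction ξ = 0.305 × 111 = 33.855 mol/min
Reaction term: ξ·ΔH°_rxn = 33.855 × -241 = -8159.1 kJ/min
Sensible, feed 104→25 °C: -1271.5 kJ/min
Outlet flows (mol/min): A 77.145, O₂ 38.573, B 33.855
Sensible, products 25→51.8 °C: 437.7 kJ/min
Q = ΔH = -8992.9 kJ/min = -149.88 kW
Heat removed = 539.57 MJ/h

Q_out = 540 MJ/h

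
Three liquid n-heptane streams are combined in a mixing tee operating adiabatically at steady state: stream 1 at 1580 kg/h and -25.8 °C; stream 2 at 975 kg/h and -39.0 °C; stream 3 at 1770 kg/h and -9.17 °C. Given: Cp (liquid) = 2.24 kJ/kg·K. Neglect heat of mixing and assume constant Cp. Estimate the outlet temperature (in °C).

T_out = -22.0 °C

Energy balance with Q = 0: Σ ṁᵢCp,ᵢ(T_out − Tᵢ) = 0
T_out = Σ ṁᵢCp,ᵢTᵢ / Σ ṁᵢCp,ᵢ
      = -212840 / 9688 = -21.97 °C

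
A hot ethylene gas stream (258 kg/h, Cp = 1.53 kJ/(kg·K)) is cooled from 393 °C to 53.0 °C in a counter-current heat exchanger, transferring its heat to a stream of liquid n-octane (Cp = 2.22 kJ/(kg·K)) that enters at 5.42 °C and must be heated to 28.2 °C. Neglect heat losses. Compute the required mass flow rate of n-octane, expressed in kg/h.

Heat released by hot stream: Q = 258 × 1.53 × (393 − 53.0) = 134210 kJ/h
Energy balance on cold side (adiabatic exchanger): Q = ṁ_c·Cp_c·(T_c,out − T_c,in)
ṁ_c = 134210 / [2.22 × (28.2 − 5.42)] = 2653.9 kg/h

ṁ_c = 2650 kg/h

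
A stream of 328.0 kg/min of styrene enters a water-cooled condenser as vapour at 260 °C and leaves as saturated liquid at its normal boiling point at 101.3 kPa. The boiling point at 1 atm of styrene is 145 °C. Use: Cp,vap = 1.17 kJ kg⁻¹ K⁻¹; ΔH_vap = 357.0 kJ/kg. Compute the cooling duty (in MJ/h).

Q_c = 9670 MJ/h

vapour 260→145 °C: -134.55 kJ/kg
condensation at 145 °C: -357 kJ/kg
Δh = -134.55 + -357 = -491.55 kJ/kg
Q = ṁ·Δh = 328.0 kg/min × -491.55 kJ/kg = -161230 kJ/min
|Q| = 2687.1 kW = 9673.7 MJ/h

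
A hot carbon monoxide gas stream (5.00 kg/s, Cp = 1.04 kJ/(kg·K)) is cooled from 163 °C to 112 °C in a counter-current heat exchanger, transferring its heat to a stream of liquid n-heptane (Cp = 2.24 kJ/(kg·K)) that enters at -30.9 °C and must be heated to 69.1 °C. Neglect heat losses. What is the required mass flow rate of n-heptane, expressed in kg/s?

ṁ_c = 1.18 kg/s

Heat released by hot stream: Q = 5.00 × 1.04 × (163 − 112) = 265.2 kJ/s
Energy balance on cold side (adiabatic exchanger): Q = ṁ_c·Cp_c·(T_c,out − T_c,in)
ṁ_c = 265.2 / [2.24 × (69.1 − -30.9)] = 1.1839 kg/s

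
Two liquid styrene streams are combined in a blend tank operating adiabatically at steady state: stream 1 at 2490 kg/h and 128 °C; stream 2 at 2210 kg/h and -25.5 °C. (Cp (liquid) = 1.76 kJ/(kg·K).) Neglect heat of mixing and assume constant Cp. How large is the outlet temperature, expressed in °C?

T_out = 55.8 °C

Energy balance with Q = 0: Σ ṁᵢCp,ᵢ(T_out − Tᵢ) = 0
Σ ṁᵢCp,ᵢTᵢ = 2490×1.76×128 + 2210×1.76×-25.5 = 461760
Σ ṁᵢCp,ᵢ = 2490×1.76 + 2210×1.76 = 8272
T_out = 461760 / 8272 = 55.822 °C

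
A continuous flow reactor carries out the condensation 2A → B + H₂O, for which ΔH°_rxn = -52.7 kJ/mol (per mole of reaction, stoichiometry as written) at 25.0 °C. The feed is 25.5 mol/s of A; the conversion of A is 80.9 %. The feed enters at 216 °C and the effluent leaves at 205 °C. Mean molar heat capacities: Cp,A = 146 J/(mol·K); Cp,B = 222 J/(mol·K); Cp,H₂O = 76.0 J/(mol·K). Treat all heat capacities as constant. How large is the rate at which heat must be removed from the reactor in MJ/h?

Q_out = 2060 MJ/h

Extent of reaction ξ = 0.809 × 25.5 / 2 = 10.315 mol/s
Reaction term: ξ·ΔH°_rxn = 10.315 × -52.7 = -543.59 kJ/s
Sensible, feed 216→25 °C: -711.09 kJ/s
Outlet flows (mol/s): A 4.8705, B 10.315, H₂O 10.315
Sensible, products 25→205 °C: 681.28 kJ/s
Q = ΔH = -573.4 kJ/s = -573.4 kW
Heat removed = 2064.2 MJ/h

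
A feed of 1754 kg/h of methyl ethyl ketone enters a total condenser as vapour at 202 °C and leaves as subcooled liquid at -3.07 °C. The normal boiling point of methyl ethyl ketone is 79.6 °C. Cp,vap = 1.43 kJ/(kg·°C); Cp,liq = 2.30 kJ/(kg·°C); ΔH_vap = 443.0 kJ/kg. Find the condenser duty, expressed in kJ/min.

Q_c = 23600 kJ/min

vapour 202→79.6 °C: -175.03 kJ/kg
condensation at 79.6 °C: -443 kJ/kg
liquid 79.6→-3.07 °C: -190.14 kJ/kg
Δh = -175.03 + -443 + -190.14 = -808.17 kJ/kg
Q = ṁ·Δh = 1754 kg/h × -808.17 kJ/kg = -1.4175e+06 kJ/h
|Q| = 393.76 kW = 23626 kJ/min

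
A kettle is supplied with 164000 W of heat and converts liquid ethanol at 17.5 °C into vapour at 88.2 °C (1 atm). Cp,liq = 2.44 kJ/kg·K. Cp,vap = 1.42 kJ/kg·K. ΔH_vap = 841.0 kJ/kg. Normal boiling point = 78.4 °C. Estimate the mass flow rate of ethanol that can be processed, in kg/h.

Δh = 2.44×(78.4−17.5) + 841.0 + 1.42×(88.2−78.4) = 1003.5 kJ/kg
Q = 164000 W = 164 kJ/s = 590400 kJ/h
ṁ = Q/Δh = 590400 / 1003.5 = 588.33 kg/h

ṁ = 588 kg/h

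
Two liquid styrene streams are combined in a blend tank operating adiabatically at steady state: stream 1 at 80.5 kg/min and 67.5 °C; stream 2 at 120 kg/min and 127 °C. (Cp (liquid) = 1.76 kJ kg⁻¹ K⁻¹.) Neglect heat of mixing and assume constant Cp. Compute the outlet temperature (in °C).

T_out = 103 °C

Energy balance with Q = 0: Σ ṁᵢCp,ᵢ(T_out − Tᵢ) = 0
Σ ṁᵢCp,ᵢTᵢ = 80.5×1.76×67.5 + 120×1.76×127 = 36386
Σ ṁᵢCp,ᵢ = 80.5×1.76 + 120×1.76 = 352.88
T_out = 36386 / 352.88 = 103.11 °C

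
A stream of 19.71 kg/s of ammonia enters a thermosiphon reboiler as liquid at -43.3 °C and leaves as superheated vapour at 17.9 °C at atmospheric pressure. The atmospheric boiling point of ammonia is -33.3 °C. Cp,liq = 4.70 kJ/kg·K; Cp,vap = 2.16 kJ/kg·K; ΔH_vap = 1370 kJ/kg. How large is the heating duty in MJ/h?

Q = 108000 MJ/h

liquid -43.3→-33.3 °C: 47 kJ/kg
vaporisation at -33.3 °C: 1370 kJ/kg
vapour -33.3→17.9 °C: 110.59 kJ/kg
Δh = 47 + 1370 + 110.59 = 1527.6 kJ/kg
Q = ṁ·Δh = 19.71 kg/s × 1527.6 kJ/kg = 30109 kJ/s
|Q| = 30109 kW = 108390 MJ/h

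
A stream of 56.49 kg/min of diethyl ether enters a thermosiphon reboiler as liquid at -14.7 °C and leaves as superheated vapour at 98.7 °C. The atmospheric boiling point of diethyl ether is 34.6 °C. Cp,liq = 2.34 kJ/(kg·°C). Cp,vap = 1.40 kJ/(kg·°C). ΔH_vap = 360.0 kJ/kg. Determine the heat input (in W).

liquid -14.7→34.6 °C: 115.36 kJ/kg
vaporisation at 34.6 °C: 360 kJ/kg
vapour 34.6→98.7 °C: 89.74 kJ/kg
Δh = 115.36 + 360 + 89.74 = 565.1 kJ/kg
Q = ṁ·Δh = 56.49 kg/min × 565.1 kJ/kg = 31923 kJ/min
|Q| = 532.04 kW = 532040 W

Q = 532000 W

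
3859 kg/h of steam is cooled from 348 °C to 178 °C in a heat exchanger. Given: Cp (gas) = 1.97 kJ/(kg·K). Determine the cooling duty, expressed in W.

Q_c = 359000 W

Q = ṁ·Cp·ΔT = 3859 × 1.97 × (178 − 348) = -1.2924e+06 kJ/h
Converting: 1.2924e+06 / 3600 s = 358.99 kW
Cooling duty = 358990 W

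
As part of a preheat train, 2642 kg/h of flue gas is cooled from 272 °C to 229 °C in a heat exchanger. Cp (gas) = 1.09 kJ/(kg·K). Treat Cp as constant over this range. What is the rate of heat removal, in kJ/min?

Q = ṁ·Cp·ΔT = 2642 × 1.09 × (229 − 272) = -123830 kJ/h
Converting: 123830 / 3600 s = 34.397 kW
Cooling duty = 2063.8 kJ/min

Q_c = 2060 kJ/min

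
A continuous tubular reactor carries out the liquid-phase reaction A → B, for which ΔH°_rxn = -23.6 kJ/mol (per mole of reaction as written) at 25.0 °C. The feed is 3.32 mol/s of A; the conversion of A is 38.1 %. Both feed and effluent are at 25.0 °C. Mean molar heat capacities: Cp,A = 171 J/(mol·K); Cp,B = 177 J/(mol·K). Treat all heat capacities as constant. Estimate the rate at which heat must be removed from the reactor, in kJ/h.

Q_out = 107000 kJ/h

Extent of reaction ξ = 0.381 × 3.32 = 1.2649 mol/s
Reaction term: ξ·ΔH°_rxn = 1.2649 × -23.6 = -29.852 kJ/s
Q = ΔH = -29.852 kJ/s = -29.852 kW
Heat removed = 107470 kJ/h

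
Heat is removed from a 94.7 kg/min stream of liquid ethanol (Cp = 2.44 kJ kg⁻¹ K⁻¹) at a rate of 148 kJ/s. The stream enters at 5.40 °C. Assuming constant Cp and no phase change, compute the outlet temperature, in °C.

Q = 148 kJ/s = 8880 kJ/min
ΔT = Q/(ṁ·Cp) = 8880/(94.7×2.44) = 38.43 K
T_out = 5.40 − 38.43 = -33.03 °C

T_out = -33.0 °C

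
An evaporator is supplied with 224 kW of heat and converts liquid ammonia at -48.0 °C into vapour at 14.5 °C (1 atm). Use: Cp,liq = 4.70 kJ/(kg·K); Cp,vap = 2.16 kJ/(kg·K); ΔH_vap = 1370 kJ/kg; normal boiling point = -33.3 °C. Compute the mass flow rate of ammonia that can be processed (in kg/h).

ṁ = 523 kg/h

Δh = 4.70×(-33.3−-48.0) + 1370 + 2.16×(14.5−-33.3) = 1542.3 kJ/kg
Q = 224 kW = 224 kJ/s = 806400 kJ/h
ṁ = Q/Δh = 806400 / 1542.3 = 522.84 kg/h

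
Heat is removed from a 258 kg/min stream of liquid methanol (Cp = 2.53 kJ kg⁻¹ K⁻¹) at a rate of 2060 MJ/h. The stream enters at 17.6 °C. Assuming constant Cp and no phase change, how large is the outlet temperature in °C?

T_out = -35.0 °C

Q = 2060 MJ/h = 34333 kJ/min
ΔT = Q/(ṁ·Cp) = 34333/(258×2.53) = 52.599 K
T_out = 17.6 − 52.599 = -34.999 °C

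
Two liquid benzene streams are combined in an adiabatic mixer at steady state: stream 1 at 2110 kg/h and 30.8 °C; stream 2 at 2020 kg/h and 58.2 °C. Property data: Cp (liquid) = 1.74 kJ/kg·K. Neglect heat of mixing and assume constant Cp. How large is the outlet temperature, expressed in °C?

No heat crosses the boundary, so H_out = H_in.
T_out = Σ ṁᵢCp,ᵢTᵢ / Σ ṁᵢCp,ᵢ
      = 317640 / 7186.2 = 44.201 °C

T_out = 44.2 °C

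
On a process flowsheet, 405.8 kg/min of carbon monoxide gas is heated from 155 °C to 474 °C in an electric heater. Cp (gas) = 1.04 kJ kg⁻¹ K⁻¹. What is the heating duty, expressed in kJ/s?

Q = 2240 kJ/s

Q = ṁ·Cp·ΔT = 405.8 × 1.04 × (474 − 155) = 134630 kJ/min
Converting: 134630 / 60 s = 2243.8 kW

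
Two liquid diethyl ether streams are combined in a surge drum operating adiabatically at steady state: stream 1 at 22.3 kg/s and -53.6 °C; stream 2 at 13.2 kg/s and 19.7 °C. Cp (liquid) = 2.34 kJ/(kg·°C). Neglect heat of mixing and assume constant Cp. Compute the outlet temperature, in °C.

T_out = -26.3 °C

Energy balance with Q = 0: Σ ṁᵢCp,ᵢ(T_out − Tᵢ) = 0
Σ ṁᵢCp,ᵢTᵢ = 22.3×2.34×-53.6 + 13.2×2.34×19.7 = -2188.5
Σ ṁᵢCp,ᵢ = 22.3×2.34 + 13.2×2.34 = 83.07
T_out = -2188.5 / 83.07 = -26.345 °C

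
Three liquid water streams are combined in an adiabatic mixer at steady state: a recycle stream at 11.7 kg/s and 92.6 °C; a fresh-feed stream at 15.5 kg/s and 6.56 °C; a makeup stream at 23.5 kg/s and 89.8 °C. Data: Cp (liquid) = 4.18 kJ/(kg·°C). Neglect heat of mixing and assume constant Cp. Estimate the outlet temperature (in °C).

Adiabatic, steady state ⇒ Σ ṁᵢCp,ᵢ(T_out − Tᵢ) = 0
T_out = Σ ṁᵢCp,ᵢTᵢ / Σ ṁᵢCp,ᵢ
      = 13775 / 211.93 = 64.998 °C

T_out = 65.0 °C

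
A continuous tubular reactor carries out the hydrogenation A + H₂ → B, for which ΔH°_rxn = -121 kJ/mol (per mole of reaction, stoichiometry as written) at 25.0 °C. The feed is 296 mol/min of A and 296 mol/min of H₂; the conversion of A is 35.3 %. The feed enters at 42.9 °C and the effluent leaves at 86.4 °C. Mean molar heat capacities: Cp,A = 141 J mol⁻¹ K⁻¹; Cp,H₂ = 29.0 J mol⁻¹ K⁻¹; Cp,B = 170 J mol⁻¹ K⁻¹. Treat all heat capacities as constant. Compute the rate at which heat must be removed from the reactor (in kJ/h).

Q_out = 627000 kJ/h

Extent of reaction ξ = 0.353 × 296 = 104.49 mol/min
Reaction term: ξ·ΔH°_rxn = 104.49 × -121 = -12643 kJ/min
Sensible, feed 42.9→25 °C: -900.73 kJ/min
Outlet flows (mol/min): A 191.51, H₂ 191.51, B 104.49
Sensible, products 25→86.4 °C: 3089.6 kJ/min
Q = ΔH = -10454 kJ/min = -174.24 kW
Heat removed = 627250 kJ/h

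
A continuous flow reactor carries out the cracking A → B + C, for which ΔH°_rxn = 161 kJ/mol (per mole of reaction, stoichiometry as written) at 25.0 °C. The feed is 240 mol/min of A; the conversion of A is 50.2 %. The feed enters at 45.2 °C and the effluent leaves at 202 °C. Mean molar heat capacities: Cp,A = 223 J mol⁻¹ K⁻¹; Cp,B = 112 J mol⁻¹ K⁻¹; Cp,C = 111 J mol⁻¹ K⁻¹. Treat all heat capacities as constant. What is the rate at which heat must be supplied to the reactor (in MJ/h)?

Extent of reaction ξ = 0.502 × 240 = 120.48 mol/min
Reaction term: ξ·ΔH°_rxn = 120.48 × 161 = 19397 kJ/min
Sensible, feed 45.2→25 °C: -1081.1 kJ/min
Outlet flows (mol/min): A 119.52, B 120.48, C 120.48
Sensible, products 25→202 °C: 9473 kJ/min
Q = ΔH = 27789 kJ/min = 463.15 kW
Heat supplied = 1667.4 MJ/h

Q_in = 1670 MJ/h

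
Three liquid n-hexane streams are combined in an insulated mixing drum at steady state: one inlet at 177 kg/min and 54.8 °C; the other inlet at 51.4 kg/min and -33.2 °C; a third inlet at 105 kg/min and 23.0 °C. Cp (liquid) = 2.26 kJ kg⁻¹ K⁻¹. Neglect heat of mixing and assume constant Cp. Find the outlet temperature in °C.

Energy balance with Q = 0: Σ ṁᵢCp,ᵢ(T_out − Tᵢ) = 0
Σ ṁᵢCp,ᵢTᵢ = 177×2.26×54.8 + 51.4×2.26×-33.2 + 105×2.26×23.0 = 23522
Σ ṁᵢCp,ᵢ = 177×2.26 + 51.4×2.26 + 105×2.26 = 753.48
T_out = 23522 / 753.48 = 31.218 °C

T_out = 31.2 °C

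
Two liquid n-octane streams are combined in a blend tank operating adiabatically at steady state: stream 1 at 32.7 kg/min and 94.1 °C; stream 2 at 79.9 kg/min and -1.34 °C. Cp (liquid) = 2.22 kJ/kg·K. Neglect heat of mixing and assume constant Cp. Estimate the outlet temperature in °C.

T_out = 26.4 °C

Adiabatic, steady state ⇒ Σ ṁᵢCp,ᵢ(T_out − Tᵢ) = 0
T_out = Σ ṁᵢCp,ᵢTᵢ / Σ ṁᵢCp,ᵢ
      = 6593.4 / 249.97 = 26.377 °C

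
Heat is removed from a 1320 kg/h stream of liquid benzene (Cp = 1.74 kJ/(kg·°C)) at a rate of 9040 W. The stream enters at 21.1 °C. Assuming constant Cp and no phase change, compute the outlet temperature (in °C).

Q = 9040 W = 32544 kJ/h
ΔT = Q/(ṁ·Cp) = 32544/(1320×1.74) = 14.169 K
T_out = 21.1 − 14.169 = 6.9307 °C

T_out = 6.93 °C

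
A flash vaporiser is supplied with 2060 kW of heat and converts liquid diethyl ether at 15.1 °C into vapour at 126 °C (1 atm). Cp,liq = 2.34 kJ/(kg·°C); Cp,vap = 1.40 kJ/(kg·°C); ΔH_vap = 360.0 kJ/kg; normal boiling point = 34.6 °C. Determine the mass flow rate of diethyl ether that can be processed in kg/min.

ṁ = 232 kg/min

Δh = 2.34×(34.6−15.1) + 360.0 + 1.40×(126−34.6) = 533.59 kJ/kg
Q = 2060 kW = 2060 kJ/s = 123600 kJ/min
ṁ = Q/Δh = 123600 / 533.59 = 231.64 kg/min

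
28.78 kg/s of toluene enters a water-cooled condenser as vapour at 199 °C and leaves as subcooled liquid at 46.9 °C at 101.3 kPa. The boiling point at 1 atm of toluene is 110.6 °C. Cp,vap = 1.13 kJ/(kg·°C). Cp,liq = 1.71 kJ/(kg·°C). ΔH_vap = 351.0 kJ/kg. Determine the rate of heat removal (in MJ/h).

vapour 199→110.6 °C: -99.892 kJ/kg
condensation at 110.6 °C: -351 kJ/kg
liquid 110.6→46.9 °C: -108.93 kJ/kg
Δh = -99.892 + -351 + -108.93 = -559.82 kJ/kg
Q = ṁ·Δh = 28.78 kg/s × -559.82 kJ/kg = -16112 kJ/s
|Q| = 16112 kW = 58002 MJ/h

Q_c = 58000 MJ/h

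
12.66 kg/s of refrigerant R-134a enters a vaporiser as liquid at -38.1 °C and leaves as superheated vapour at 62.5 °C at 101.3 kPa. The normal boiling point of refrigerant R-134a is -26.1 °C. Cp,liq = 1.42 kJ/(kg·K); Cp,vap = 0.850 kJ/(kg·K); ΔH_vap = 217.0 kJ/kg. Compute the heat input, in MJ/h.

liquid -38.1→-26.1 °C: 17.04 kJ/kg
vaporisation at -26.1 °C: 217 kJ/kg
vapour -26.1→62.5 °C: 75.31 kJ/kg
Δh = 17.04 + 217 + 75.31 = 309.35 kJ/kg
Q = ṁ·Δh = 12.66 kg/s × 309.35 kJ/kg = 3916.4 kJ/s
|Q| = 3916.4 kW = 14099 MJ/h

Q = 14100 MJ/h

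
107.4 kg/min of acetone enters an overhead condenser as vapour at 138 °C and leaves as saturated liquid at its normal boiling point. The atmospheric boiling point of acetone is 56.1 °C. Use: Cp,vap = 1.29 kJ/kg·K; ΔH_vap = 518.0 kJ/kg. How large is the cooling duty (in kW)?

vapour 138→56.1 °C: -105.65 kJ/kg
condensation at 56.1 °C: -518 kJ/kg
Δh = -105.65 + -518 = -623.65 kJ/kg
Q = ṁ·Δh = 107.4 kg/min × -623.65 kJ/kg = -66980 kJ/min
|Q| = 1116.3 kW

Q_c = 1120 kW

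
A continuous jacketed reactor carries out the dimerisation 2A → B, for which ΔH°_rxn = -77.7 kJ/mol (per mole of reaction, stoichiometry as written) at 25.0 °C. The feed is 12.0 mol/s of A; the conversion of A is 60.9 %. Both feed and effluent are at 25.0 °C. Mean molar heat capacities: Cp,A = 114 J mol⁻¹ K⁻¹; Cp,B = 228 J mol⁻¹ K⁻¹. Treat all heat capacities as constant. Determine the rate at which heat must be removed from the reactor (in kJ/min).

Q_out = 17000 kJ/min

Extent of reaction ξ = 0.609 × 12.0 / 2 = 3.654 mol/s
Reaction term: ξ·ΔH°_rxn = 3.654 × -77.7 = -283.92 kJ/s
Q = ΔH = -283.92 kJ/s = -283.92 kW
Heat removed = 17035 kJ/min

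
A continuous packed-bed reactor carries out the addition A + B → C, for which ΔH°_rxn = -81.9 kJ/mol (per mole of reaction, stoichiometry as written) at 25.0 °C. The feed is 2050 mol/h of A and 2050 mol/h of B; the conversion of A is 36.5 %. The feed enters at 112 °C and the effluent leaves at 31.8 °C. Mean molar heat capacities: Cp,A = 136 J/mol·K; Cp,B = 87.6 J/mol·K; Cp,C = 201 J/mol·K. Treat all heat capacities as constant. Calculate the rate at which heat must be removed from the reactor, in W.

Q_out = 27300 W

Extent of reaction ξ = 0.365 × 2050 = 748.25 mol/h
Reaction term: ξ·ΔH°_rxn = 748.25 × -81.9 = -61282 kJ/h
Sensible, feed 112→25 °C: -39879 kJ/h
Outlet flows (mol/h): A 1301.8, B 1301.8, C 748.25
Sensible, products 25→31.8 °C: 3002 kJ/h
Q = ΔH = -98159 kJ/h = -27.266 kW
Heat removed = 27266 W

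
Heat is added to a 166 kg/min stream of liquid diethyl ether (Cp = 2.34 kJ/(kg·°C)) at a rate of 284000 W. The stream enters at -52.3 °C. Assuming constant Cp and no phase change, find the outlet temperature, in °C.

Q = 284000 W = 17040 kJ/min
ΔT = Q/(ṁ·Cp) = 17040/(166×2.34) = 43.868 K
T_out = -52.3 + 43.868 = -8.4322 °C

T_out = -8.43 °C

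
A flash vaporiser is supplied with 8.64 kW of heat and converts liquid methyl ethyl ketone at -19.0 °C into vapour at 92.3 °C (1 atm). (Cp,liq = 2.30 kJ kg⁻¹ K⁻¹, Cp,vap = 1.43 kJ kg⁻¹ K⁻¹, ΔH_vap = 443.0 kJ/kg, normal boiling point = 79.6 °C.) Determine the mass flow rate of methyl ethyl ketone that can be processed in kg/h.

Δh = 2.30×(79.6−-19.0) + 443.0 + 1.43×(92.3−79.6) = 687.94 kJ/kg
Q = 8.64 kW = 8.64 kJ/s = 31104 kJ/h
ṁ = Q/Δh = 31104 / 687.94 = 45.213 kg/h

ṁ = 45.2 kg/h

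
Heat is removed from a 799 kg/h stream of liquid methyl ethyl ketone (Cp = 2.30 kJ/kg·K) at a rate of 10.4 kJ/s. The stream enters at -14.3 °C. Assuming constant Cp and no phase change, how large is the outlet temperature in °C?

Q = 10.4 kJ/s = 37440 kJ/h
ΔT = Q/(ṁ·Cp) = 37440/(799×2.30) = 20.373 K
T_out = -14.3 − 20.373 = -34.673 °C

T_out = -34.7 °C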